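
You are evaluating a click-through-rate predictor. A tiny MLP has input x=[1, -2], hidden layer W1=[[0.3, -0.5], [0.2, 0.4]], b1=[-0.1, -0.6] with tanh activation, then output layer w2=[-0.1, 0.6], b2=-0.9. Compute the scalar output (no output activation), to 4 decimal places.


z1[0] = (0.3)·(1) + (-0.5)·(-2) - 0.1 = 1.2
z1[1] = (0.2)·(1) + (0.4)·(-2) - 0.6 = -1.2
h = tanh(z1) = [0.8337, -0.8337]
output = (-0.1)·(0.8337) + (0.6)·(-0.8337) - 0.9 = -1.4836

-1.4836


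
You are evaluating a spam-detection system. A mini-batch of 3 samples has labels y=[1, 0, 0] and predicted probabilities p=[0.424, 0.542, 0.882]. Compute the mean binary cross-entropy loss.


L[0] = -ln(0.424) = 0.858
L[1] = -ln(1-0.542) = -ln(0.458) = 0.7809
L[2] = -ln(1-0.882) = -ln(0.118) = 2.1371
mean = (0.858 + 0.7809 + 2.1371)/3 = 1.2587

1.2587


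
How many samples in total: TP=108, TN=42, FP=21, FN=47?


Total = TP + TN + FP + FN
= 108 + 42 + 21 + 47
= 218
(Predicted positive: 129, predicted negative: 89)

218


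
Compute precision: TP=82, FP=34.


Precision = TP/(TP+FP)
= 82/(82+34)
= 82/116 = 70.69%

70.69%


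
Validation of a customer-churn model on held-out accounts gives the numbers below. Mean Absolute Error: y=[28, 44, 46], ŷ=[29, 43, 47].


Absolute errors: |28-29|=1, |44-43|=1, |46-47|=1
Sum = 3
MAE = 3/3 = 1

1


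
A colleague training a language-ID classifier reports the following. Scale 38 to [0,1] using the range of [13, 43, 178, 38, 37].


min=13, max=178
(38-13)/(178-13) = 25/165 = 0.1515

0.1515


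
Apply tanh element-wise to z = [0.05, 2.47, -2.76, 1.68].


tanh(0.05) = 0.05
tanh(2.47) = 0.9858
tanh(-2.76) = -0.992
tanh(1.68) = 0.9329
result = [0.05, 0.9858, -0.992, 0.9329]

[0.05, 0.9858, -0.992, 0.9329]


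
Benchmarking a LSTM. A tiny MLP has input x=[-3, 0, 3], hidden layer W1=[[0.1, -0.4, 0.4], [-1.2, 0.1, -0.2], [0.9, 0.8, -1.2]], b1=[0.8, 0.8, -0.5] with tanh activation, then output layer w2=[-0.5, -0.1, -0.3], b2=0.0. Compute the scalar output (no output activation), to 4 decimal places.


z1[0] = (0.1)·(-3) + (-0.4)·(0) + (0.4)·(3) + 0.8 = 1.7
z1[1] = (-1.2)·(-3) + (0.1)·(0) + (-0.2)·(3) + 0.8 = 3.8
z1[2] = (0.9)·(-3) + (0.8)·(0) + (-1.2)·(3) - 0.5 = -6.8
h = tanh(z1) = [0.9354, 0.999, -1.0]
output = (-0.5)·(0.9354) + (-0.1)·(0.999) + (-0.3)·(-1.0) + 0.0 = -0.2676

-0.2676


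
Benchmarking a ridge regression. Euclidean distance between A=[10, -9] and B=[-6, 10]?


d = √((10+ 6)² + (-9-10)²)
  = √(256 + 361)
  = √617 = 24.8395

24.8395


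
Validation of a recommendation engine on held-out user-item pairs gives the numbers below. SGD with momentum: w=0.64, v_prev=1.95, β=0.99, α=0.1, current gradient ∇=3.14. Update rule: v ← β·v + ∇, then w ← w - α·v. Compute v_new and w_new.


v_new = 0.99·1.95 + 3.14 = 1.9305 + 3.14 = 5.0705
w_new = 0.64 - 0.1·5.0705 = 0.64 - 0.50705 = 0.13295

v_new=5.0705, w_new=0.13295


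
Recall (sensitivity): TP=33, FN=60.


Recall = TP/(TP+FN)
= 33/(33+60)
= 33/93 = 35.48%

35.48%


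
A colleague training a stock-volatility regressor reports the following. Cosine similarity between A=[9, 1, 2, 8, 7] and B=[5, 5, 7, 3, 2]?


A·B = 9·5 + 1·5 + 2·7 + 8·3 + 7·2 = 102
‖A‖ = √199 = 14.1067, ‖B‖ = √112 = 10.583
cos = 102/(√199·√112) = 102/√22288 = 0.6832

0.6832


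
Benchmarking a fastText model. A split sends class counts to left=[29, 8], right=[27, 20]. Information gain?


Parent = [56, 28], H_parent = 0.9183
H_left = 0.7532 (n=37), H_right = 0.9839 (n=47)
H_children = (37/84)·0.7532 + (47/84)·0.9839 = 0.8823
IG = 0.9183 - 0.8823 = 0.036

0.036


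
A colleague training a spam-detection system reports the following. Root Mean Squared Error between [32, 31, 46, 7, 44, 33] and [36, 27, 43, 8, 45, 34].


MSE = 44/6 = 7.3333
RMSE = √(44/6) = 2.708

2.708


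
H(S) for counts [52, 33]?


Probabilities: [52/85, 33/85] ≈ [0.6118, 0.3882]
H = -((52/85)·log₂(52/85) + (33/85)·log₂(33/85))
  = 0.9637 bits

0.9637 bits


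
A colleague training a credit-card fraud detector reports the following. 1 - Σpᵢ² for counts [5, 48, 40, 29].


Probabilities: [5/122, 48/122, 40/122, 29/122] ≈ [0.041, 0.3934, 0.3279, 0.2377]
Σpᵢ² = (25 + 2304 + 1600 + 841)/122² = 4770/14884
Gini = 1 - Σpᵢ² = 1 - 4770/14884 = 0.6795

0.6795


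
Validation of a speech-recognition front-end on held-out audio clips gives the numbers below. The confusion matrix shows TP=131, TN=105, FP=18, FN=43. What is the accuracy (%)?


Accuracy = (TP+TN)/(TP+TN+FP+FN)
= (131+105)/(297)
= 236/297 = 79.46%

79.46%


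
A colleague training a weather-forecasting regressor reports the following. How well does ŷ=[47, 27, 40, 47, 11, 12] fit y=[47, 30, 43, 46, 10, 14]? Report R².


ȳ = 31.6667
SS_res = Σ(y-ŷ)² = 24
SS_tot = Σ(y-ȳ)² = 1353.33
R² = 1 - SS_res/SS_tot = 1 - 0.0177 = 0.9823

0.9823


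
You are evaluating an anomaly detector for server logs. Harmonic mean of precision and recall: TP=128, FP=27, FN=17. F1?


Precision = 128/155 = 0.8258
Recall = 128/145 = 0.8828
F1 = 2·P·R/(P+R) = 2·TP/(2·TP+FP+FN) = 256/(256+27+17) = 256/300 = 0.8533

0.8533


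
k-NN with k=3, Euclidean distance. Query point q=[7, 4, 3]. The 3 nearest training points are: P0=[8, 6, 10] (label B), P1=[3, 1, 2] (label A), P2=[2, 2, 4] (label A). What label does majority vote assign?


d(q,P0) = 7.3485  (label B)
d(q,P1) = 5.099  (label A)
d(q,P2) = 5.4772  (label A)
Votes: A=2, B=1
Majority → A

A


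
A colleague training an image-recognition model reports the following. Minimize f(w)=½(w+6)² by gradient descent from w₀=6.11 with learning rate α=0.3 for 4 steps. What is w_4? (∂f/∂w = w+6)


step 1: grad = 6.11+6 = 12.11; w = 6.11 - 0.3·(12.11) = 2.477
step 2: grad = 2.477+6 = 8.477; w = 2.477 - 0.3·(8.477) = -0.0661
step 3: grad = -0.0661+6 = 5.9339; w = -0.0661 - 0.3·(5.9339) = -1.84627
step 4: grad = -1.84627+6 = 4.15373; w = -1.84627 - 0.3·(4.15373) = -3.092389

-3.092389


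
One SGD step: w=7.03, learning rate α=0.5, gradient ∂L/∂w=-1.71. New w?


w_new = w - α·∇
= 7.03 - 0.5·-1.71
= 7.03 + 0.855
= 7.885

7.885


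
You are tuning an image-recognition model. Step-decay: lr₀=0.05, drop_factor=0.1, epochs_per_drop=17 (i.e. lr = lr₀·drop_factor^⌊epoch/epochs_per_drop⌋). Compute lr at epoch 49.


n_drops = ⌊49/17⌋ = 2
lr = 0.05·0.1^2 = 0.05·0.01 = 0.0005

0.0005


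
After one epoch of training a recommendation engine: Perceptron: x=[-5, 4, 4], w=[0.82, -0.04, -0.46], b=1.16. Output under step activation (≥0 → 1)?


z = (-5)·(0.82) + (4)·(-0.04) + (4)·(-0.46) + 1.16
  = -4.94
step(z) = 0 (z<0)

0


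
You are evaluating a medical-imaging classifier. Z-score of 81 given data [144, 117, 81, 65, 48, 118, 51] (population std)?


μ = 89.1429, σ = 34.6716
z = (81 - 89.1429)/34.6716 = -0.2349

-0.2349


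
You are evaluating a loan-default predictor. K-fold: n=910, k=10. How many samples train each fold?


Fold size = 910/10 = 91
Training per fold = 910 - 91 = 819

819


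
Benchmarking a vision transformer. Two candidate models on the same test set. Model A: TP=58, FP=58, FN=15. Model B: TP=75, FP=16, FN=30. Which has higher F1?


Model A: P=58/116=0.5, R=58/73=0.7945, F1=2PR/(P+R)=2TP/(2TP+FP+FN)=116/189=0.6138
Model B: P=75/91=0.8242, R=75/105=0.7143, F1=2PR/(P+R)=2TP/(2TP+FP+FN)=150/196=0.7653
0.6138 < 0.7653 → Model B

Model B


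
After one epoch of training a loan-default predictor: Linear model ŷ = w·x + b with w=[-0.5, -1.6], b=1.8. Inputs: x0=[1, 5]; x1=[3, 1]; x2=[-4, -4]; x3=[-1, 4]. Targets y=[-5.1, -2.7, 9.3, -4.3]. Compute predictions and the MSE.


ŷ0 = (-0.5)·(1) + (-1.6)·(5) + 1.8 = -6.7
ŷ1 = (-0.5)·(3) + (-1.6)·(1) + 1.8 = -1.3
ŷ2 = (-0.5)·(-4) + (-1.6)·(-4) + 1.8 = 10.2
ŷ3 = (-0.5)·(-1) + (-1.6)·(4) + 1.8 = -4.1
errors² = [2.56, 1.96, 0.81, 0.04]
MSE = 5.3700/4 = 1.3425

1.3425


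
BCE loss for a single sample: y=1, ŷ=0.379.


BCE = -[y·ln(p) + (1-y)·ln(1-p)]
= -1·ln(0.379) - 0
= -ln(0.379) = 0.9702

0.9702


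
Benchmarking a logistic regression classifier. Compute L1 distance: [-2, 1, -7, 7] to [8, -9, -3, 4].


d = |-2-8| + |1+ 9| + |-7+ 3| + |7-4|
  = 10 + 10 + 4 + 3
  = 27

27


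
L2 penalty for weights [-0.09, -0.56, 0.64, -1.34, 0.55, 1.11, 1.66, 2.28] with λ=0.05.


‖w‖₂² = (-0.09)² + (-0.56)² + (0.64)² + (-1.34)² + (0.55)² + (1.11)² + (1.66)² + (2.28)²
     = 0.0081 + 0.3136 + 0.4096 + 1.7956 + 0.3025 + 1.2321 + 2.7556 + 5.1984
     = 12.0155
λ·‖w‖₂² = 0.05·12.0155 = 0.600775

0.600775


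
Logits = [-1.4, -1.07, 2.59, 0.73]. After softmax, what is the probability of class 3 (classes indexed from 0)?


Exponentials: e^-1.4=0.2466, e^-1.07=0.343, e^2.59=13.3298, e^0.73=2.0751
Sum = 15.9945
Softmax = [0.0154, 0.0214, 0.8334, 0.1297]
p[3] = 2.0751/15.9945 = 0.1297

0.1297


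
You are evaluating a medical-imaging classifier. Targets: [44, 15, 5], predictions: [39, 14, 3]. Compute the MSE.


Squared errors: (44-39)²=25, (15-14)²=1, (5-3)²=4
Sum = 30
MSE = 30/3 = 10

10


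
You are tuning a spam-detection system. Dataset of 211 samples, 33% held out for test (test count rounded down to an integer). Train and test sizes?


Test = ⌊211·33/100⌋ = 69
Train = 211 - 69 = 142

Train: 142, Test: 69


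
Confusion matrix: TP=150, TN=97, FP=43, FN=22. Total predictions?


Total = TP + TN + FP + FN
= 150 + 97 + 43 + 22
= 312
(Predicted positive: 193, predicted negative: 119)

312


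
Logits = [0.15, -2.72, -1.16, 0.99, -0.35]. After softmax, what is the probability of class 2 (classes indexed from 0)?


Exponentials: e^0.15=1.1618, e^-2.72=0.0659, e^-1.16=0.3135, e^0.99=2.6912, e^-0.35=0.7047
Sum = 4.9371
Softmax = [0.2353, 0.0133, 0.0635, 0.5451, 0.1427]
p[2] = 0.3135/4.9371 = 0.0635

0.0635


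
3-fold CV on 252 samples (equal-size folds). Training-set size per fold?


Fold size = 252/3 = 84
Training per fold = 252 - 84 = 168

168


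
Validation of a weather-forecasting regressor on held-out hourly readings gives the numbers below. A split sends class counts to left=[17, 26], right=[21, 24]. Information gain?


Parent = [38, 50], H_parent = 0.9865
H_left = 0.9682 (n=43), H_right = 0.9968 (n=45)
H_children = (43/88)·0.9682 + (45/88)·0.9968 = 0.9828
IG = 0.9865 - 0.9828 = 0.0037

0.0037


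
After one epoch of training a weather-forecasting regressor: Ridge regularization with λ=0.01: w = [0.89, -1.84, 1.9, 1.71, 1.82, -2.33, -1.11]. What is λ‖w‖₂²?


‖w‖₂² = (0.89)² + (-1.84)² + (1.9)² + (1.71)² + (1.82)² + (-2.33)² + (-1.11)²
     = 0.7921 + 3.3856 + 3.61 + 2.9241 + 3.3124 + 5.4289 + 1.2321
     = 20.6852
λ·‖w‖₂² = 0.01·20.6852 = 0.206852

0.206852


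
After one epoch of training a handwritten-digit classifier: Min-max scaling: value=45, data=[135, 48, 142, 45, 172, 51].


min=45, max=172
(45-45)/(172-45) = 0/127 = 0.0

0.0


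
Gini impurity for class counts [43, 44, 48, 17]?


Probabilities: [43/152, 44/152, 48/152, 17/152] ≈ [0.2829, 0.2895, 0.3158, 0.1118]
Σpᵢ² = (1849 + 1936 + 2304 + 289)/152² = 6378/23104
Gini = 1 - Σpᵢ² = 1 - 6378/23104 = 0.7239

0.7239


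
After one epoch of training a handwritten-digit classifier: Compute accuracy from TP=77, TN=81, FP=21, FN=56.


Accuracy = (TP+TN)/(TP+TN+FP+FN)
= (77+81)/(235)
= 158/235 = 67.23%

67.23%


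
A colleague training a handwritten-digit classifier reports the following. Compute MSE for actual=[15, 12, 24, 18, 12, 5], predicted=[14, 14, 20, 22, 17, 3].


Squared errors: (15-14)²=1, (12-14)²=4, (24-20)²=16, (18-22)²=16, (12-17)²=25, (5-3)²=4
Sum = 66
MSE = 66/6 = 11

11


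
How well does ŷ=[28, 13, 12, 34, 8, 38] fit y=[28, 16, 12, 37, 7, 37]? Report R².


ȳ = 22.8333
SS_res = Σ(y-ŷ)² = 20
SS_tot = Σ(y-ȳ)² = 842.83
R² = 1 - SS_res/SS_tot = 1 - 0.0237 = 0.9763

0.9763


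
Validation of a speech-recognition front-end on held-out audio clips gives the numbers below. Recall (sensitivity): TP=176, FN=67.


Recall = TP/(TP+FN)
= 176/(176+67)
= 176/243 = 72.43%

72.43%


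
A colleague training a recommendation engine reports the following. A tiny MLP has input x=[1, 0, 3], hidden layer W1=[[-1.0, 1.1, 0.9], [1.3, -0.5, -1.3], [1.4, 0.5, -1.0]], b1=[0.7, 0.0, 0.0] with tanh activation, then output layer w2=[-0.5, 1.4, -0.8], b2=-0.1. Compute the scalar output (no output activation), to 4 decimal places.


z1[0] = (-1.0)·(1) + (1.1)·(0) + (0.9)·(3) + 0.7 = 2.4
z1[1] = (1.3)·(1) + (-0.5)·(0) + (-1.3)·(3) + 0.0 = -2.6
z1[2] = (1.4)·(1) + (0.5)·(0) + (-1.0)·(3) + 0.0 = -1.6
h = tanh(z1) = [0.9837, -0.989, -0.9217]
output = (-0.5)·(0.9837) + (1.4)·(-0.989) + (-0.8)·(-0.9217) - 0.1 = -1.2391

-1.2391


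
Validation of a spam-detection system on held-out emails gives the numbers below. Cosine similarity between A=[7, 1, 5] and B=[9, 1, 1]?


A·B = 7·9 + 1·1 + 5·1 = 69
‖A‖ = √75 = 8.6603, ‖B‖ = √83 = 9.1104
cos = 69/(√75·√83) = 69/√6225 = 0.8745

0.8745


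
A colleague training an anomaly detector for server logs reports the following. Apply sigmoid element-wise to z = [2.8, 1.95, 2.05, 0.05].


σ(2.8) = 1/(1+e^-2.8) = 0.9427
σ(1.95) = 1/(1+e^-1.95) = 0.8754
σ(2.05) = 1/(1+e^-2.05) = 0.8859
σ(0.05) = 1/(1+e^-0.05) = 0.5125
result = [0.9427, 0.8754, 0.8859, 0.5125]

[0.9427, 0.8754, 0.8859, 0.5125]


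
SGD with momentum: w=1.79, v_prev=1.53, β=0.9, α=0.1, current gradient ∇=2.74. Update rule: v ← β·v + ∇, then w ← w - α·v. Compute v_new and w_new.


v_new = 0.9·1.53 + 2.74 = 1.377 + 2.74 = 4.117
w_new = 1.79 - 0.1·4.117 = 1.79 - 0.4117 = 1.3783

v_new=4.117, w_new=1.3783


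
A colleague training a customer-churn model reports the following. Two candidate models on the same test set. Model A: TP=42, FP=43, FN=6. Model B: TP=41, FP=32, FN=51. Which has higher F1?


Model A: P=42/85=0.4941, R=42/48=0.875, F1=2PR/(P+R)=2TP/(2TP+FP+FN)=84/133=0.6316
Model B: P=41/73=0.5616, R=41/92=0.4457, F1=2PR/(P+R)=2TP/(2TP+FP+FN)=82/165=0.497
0.6316 > 0.497 → Model A

Model A


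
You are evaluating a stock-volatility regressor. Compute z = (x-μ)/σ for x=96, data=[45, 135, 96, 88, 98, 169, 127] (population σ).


μ = 108.2857, σ = 36.6907
z = (96 - 108.2857)/36.6907 = -0.3348

-0.3348


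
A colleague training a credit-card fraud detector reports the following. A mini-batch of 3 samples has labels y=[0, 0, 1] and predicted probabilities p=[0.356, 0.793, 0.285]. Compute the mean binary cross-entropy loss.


L[0] = -ln(1-0.356) = -ln(0.644) = 0.4401
L[1] = -ln(1-0.793) = -ln(0.207) = 1.575
L[2] = -ln(0.285) = 1.2553
mean = (0.4401 + 1.575 + 1.2553)/3 = 1.0901

1.0901


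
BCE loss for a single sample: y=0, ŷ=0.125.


BCE = -[y·ln(p) + (1-y)·ln(1-p)]
= -0 - 1·ln(1-0.125)
= -ln(0.875) = 0.1335

0.1335


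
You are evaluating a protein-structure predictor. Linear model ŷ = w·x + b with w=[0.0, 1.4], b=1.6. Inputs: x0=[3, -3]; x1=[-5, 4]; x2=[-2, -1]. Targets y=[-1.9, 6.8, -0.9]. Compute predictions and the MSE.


ŷ0 = (0.0)·(3) + (1.4)·(-3) + 1.6 = -2.6
ŷ1 = (0.0)·(-5) + (1.4)·(4) + 1.6 = 7.2
ŷ2 = (0.0)·(-2) + (1.4)·(-1) + 1.6 = 0.2
errors² = [0.49, 0.16, 1.21]
MSE = 1.8600/3 = 0.62

0.62


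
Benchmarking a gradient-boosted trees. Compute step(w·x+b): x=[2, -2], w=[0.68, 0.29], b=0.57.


z = (2)·(0.68) + (-2)·(0.29) + 0.57
  = 1.35
step(z) = 1 (z≥0)

1


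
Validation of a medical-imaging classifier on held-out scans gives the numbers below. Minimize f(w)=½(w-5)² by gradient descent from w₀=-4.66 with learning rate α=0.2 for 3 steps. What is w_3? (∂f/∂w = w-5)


step 1: grad = -4.66-5 = -9.66; w = -4.66 - 0.2·(-9.66) = -2.728
step 2: grad = -2.728-5 = -7.728; w = -2.728 - 0.2·(-7.728) = -1.1824
step 3: grad = -1.1824-5 = -6.1824; w = -1.1824 - 0.2·(-6.1824) = 0.05408

0.05408


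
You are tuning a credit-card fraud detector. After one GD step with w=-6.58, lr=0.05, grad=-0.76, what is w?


w_new = w - α·∇
= -6.58 - 0.05·-0.76
= -6.58 + 0.038
= -6.542

-6.542


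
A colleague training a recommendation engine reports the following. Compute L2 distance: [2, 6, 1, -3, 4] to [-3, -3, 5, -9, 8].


d = √((2+ 3)² + (6+ 3)² + (1-5)² + (-3+ 9)² + (4-8)²)
  = √(25 + 81 + 16 + 36 + 16)
  = √174 = 13.1909

13.1909


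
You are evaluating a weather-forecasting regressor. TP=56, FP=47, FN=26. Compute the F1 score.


Precision = 56/103 = 0.5437
Recall = 56/82 = 0.6829
F1 = 2·P·R/(P+R) = 2·TP/(2·TP+FP+FN) = 112/(112+47+26) = 112/185 = 0.6054

0.6054


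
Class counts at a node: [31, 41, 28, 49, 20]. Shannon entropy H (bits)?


Probabilities: [31/169, 41/169, 28/169, 49/169, 20/169] ≈ [0.1834, 0.2426, 0.1657, 0.2899, 0.1183]
H = -((31/169)·log₂(31/169) + (41/169)·log₂(41/169) + (28/169)·log₂(28/169) + (49/169)·log₂(49/169) + (20/169)·log₂(20/169))
  = 2.2565 bits

2.2565 bits


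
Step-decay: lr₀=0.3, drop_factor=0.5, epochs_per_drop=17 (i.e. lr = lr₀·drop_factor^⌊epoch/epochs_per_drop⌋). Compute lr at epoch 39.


n_drops = ⌊39/17⌋ = 2
lr = 0.3·0.5^2 = 0.3·0.25 = 0.075

0.075


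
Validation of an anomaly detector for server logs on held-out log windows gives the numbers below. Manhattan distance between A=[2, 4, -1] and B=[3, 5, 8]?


d = |2-3| + |4-5| + |-1-8|
  = 1 + 1 + 9
  = 11

11


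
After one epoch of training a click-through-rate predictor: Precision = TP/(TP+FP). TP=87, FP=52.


Precision = TP/(TP+FP)
= 87/(87+52)
= 87/139 = 62.59%

62.59%


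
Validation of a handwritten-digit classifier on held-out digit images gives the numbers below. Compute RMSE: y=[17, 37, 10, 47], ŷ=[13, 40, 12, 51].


MSE = 45/4 = 11.25
RMSE = √(45/4) = 3.3541

3.3541


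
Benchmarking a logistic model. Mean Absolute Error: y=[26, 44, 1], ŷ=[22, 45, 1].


Absolute errors: |26-22|=4, |44-45|=1, |1-1|=0
Sum = 5
MAE = 5/3 = 5/3

5/3


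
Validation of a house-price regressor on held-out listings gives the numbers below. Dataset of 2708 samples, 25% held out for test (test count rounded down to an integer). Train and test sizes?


Test = ⌊2708·25/100⌋ = 677
Train = 2708 - 677 = 2031

Train: 2031, Test: 677


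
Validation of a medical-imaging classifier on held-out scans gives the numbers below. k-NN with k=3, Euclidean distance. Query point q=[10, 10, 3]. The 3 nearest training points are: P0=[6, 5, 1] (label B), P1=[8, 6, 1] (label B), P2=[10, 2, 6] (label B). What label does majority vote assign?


d(q,P0) = 6.7082  (label B)
d(q,P1) = 4.899  (label B)
d(q,P2) = 8.544  (label B)
Votes: A=0, B=3
Majority → B

B


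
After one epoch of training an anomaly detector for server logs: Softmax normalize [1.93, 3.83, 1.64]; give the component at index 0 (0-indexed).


Exponentials: e^1.93=6.8895, e^3.83=46.0625, e^1.64=5.1552
Sum = 58.1072
Softmax = [0.1186, 0.7927, 0.0887]
p[0] = 6.8895/58.1072 = 0.1186

0.1186


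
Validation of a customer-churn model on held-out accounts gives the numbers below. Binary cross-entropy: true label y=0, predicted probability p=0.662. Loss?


BCE = -[y·ln(p) + (1-y)·ln(1-p)]
= -0 - 1·ln(1-0.662)
= -ln(0.338) = 1.0847

1.0847


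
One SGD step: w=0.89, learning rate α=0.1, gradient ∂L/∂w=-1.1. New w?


w_new = w - α·∇
= 0.89 - 0.1·-1.1
= 0.89 + 0.11
= 1

1


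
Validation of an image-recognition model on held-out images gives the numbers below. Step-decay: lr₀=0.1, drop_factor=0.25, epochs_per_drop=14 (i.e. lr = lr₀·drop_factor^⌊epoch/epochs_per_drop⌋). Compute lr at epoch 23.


n_drops = ⌊23/14⌋ = 1
lr = 0.1·0.25^1 = 0.1·0.25 = 0.025

0.025


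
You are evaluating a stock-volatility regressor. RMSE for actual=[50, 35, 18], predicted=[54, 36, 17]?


MSE = 18/3 = 6
RMSE = √(18/3) = 2.4495

2.4495


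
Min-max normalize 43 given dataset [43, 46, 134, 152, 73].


min=43, max=152
(43-43)/(152-43) = 0/109 = 0.0

0.0


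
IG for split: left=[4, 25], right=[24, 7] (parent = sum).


Parent = [28, 32], H_parent = 0.9968
H_left = 0.5788 (n=29), H_right = 0.7706 (n=31)
H_children = (29/60)·0.5788 + (31/60)·0.7706 = 0.6779
IG = 0.9968 - 0.6779 = 0.3189

0.3189


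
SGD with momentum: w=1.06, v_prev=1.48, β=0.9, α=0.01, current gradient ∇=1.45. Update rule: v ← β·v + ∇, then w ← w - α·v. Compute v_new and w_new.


v_new = 0.9·1.48 + 1.45 = 1.332 + 1.45 = 2.782
w_new = 1.06 - 0.01·2.782 = 1.06 - 0.02782 = 1.03218

v_new=2.782, w_new=1.03218


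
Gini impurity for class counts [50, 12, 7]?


Probabilities: [50/69, 12/69, 7/69] ≈ [0.7246, 0.1739, 0.1014]
Σpᵢ² = (2500 + 144 + 49)/69² = 2693/4761
Gini = 1 - Σpᵢ² = 1 - 2693/4761 = 0.4344

0.4344


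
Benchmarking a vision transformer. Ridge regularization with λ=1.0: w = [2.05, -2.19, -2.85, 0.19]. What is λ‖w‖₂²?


‖w‖₂² = (2.05)² + (-2.19)² + (-2.85)² + (0.19)²
     = 4.2025 + 4.7961 + 8.1225 + 0.0361
     = 17.1572
λ·‖w‖₂² = 1.0·17.1572 = 17.1572

17.1572


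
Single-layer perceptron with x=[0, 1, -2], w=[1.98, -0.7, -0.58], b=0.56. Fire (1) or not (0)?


z = (0)·(1.98) + (1)·(-0.7) + (-2)·(-0.58) + 0.56
  = 1.02
step(z) = 1 (z≥0)

1


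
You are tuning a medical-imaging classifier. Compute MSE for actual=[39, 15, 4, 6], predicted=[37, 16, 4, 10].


Squared errors: (39-37)²=4, (15-16)²=1, (4-4)²=0, (6-10)²=16
Sum = 21
MSE = 21/4 = 21/4

21/4


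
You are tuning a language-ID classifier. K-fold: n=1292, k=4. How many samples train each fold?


Fold size = 1292/4 = 323
Training per fold = 1292 - 323 = 969

969


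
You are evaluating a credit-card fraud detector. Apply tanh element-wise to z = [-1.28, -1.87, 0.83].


tanh(-1.28) = -0.8565
tanh(-1.87) = -0.9536
tanh(0.83) = 0.6805
result = [-0.8565, -0.9536, 0.6805]

[-0.8565, -0.9536, 0.6805]


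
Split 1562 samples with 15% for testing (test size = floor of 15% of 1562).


Test = ⌊1562·15/100⌋ = 234
Train = 1562 - 234 = 1328

Train: 1328, Test: 234


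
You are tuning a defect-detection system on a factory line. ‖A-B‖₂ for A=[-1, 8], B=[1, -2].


d = √((-1-1)² + (8+ 2)²)
  = √(4 + 100)
  = √104 = 10.198

10.198


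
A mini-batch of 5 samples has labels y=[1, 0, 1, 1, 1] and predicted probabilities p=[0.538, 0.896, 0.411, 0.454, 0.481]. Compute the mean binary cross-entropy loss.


L[0] = -ln(0.538) = 0.6199
L[1] = -ln(1-0.896) = -ln(0.104) = 2.2634
L[2] = -ln(0.411) = 0.8892
L[3] = -ln(0.454) = 0.7897
L[4] = -ln(0.481) = 0.7319
mean = (0.6199 + 2.2634 + 0.8892 + 0.7897 + 0.7319)/5 = 1.0588

1.0588


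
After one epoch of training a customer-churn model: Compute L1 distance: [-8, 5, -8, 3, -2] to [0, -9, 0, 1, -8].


d = |-8-0| + |5+ 9| + |-8-0| + |3-1| + |-2+ 8|
  = 8 + 14 + 8 + 2 + 6
  = 38

38


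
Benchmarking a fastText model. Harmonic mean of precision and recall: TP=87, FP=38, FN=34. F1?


Precision = 87/125 = 0.696
Recall = 87/121 = 0.719
F1 = 2·P·R/(P+R) = 2·TP/(2·TP+FP+FN) = 174/(174+38+34) = 174/246 = 0.7073

0.7073


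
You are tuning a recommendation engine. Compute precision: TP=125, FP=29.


Precision = TP/(TP+FP)
= 125/(125+29)
= 125/154 = 81.17%

81.17%


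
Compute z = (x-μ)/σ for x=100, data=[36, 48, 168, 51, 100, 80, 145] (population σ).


μ = 89.7143, σ = 47.0705
z = (100 - 89.7143)/47.0705 = 0.2185

0.2185


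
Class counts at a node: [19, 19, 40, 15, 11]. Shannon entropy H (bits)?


Probabilities: [19/104, 19/104, 40/104, 15/104, 11/104] ≈ [0.1827, 0.1827, 0.3846, 0.1442, 0.1058]
H = -((19/104)·log₂(19/104) + (19/104)·log₂(19/104) + (40/104)·log₂(40/104) + (15/104)·log₂(15/104) + (11/104)·log₂(11/104))
  = 2.172 bits

2.172 bits


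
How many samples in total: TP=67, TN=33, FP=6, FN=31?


Total = TP + TN + FP + FN
= 67 + 33 + 6 + 31
= 137
(Predicted positive: 73, predicted negative: 64)

137


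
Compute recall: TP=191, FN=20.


Recall = TP/(TP+FN)
= 191/(191+20)
= 191/211 = 90.52%

90.52%


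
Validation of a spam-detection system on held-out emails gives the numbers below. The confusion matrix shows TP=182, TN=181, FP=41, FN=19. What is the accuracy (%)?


Accuracy = (TP+TN)/(TP+TN+FP+FN)
= (182+181)/(423)
= 363/423 = 85.82%

85.82%


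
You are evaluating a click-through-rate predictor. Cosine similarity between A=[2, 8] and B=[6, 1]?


A·B = 2·6 + 8·1 = 20
‖A‖ = √68 = 8.2462, ‖B‖ = √37 = 6.0828
cos = 20/(√68·√37) = 20/√2516 = 0.3987

0.3987


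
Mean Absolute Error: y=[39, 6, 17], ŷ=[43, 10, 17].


Absolute errors: |39-43|=4, |6-10|=4, |17-17|=0
Sum = 8
MAE = 8/3 = 8/3

8/3


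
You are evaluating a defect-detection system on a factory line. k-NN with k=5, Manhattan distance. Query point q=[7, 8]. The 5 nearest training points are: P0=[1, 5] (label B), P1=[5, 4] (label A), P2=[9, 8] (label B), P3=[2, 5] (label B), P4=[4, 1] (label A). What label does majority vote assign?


d(q,P0) = 9  (label B)
d(q,P1) = 6  (label A)
d(q,P2) = 2  (label B)
d(q,P3) = 8  (label B)
d(q,P4) = 10  (label A)
Votes: A=2, B=3
Majority → B

B


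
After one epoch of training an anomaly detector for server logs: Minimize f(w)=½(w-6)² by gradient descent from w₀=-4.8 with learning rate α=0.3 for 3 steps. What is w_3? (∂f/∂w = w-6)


step 1: grad = -4.8-6 = -10.8; w = -4.8 - 0.3·(-10.8) = -1.56
step 2: grad = -1.56-6 = -7.56; w = -1.56 - 0.3·(-7.56) = 0.708
step 3: grad = 0.708-6 = -5.292; w = 0.708 - 0.3·(-5.292) = 2.2956

2.2956


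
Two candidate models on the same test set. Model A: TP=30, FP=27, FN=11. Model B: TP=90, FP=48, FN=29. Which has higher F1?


Model A: P=30/57=0.5263, R=30/41=0.7317, F1=2PR/(P+R)=2TP/(2TP+FP+FN)=60/98=0.6122
Model B: P=90/138=0.6522, R=90/119=0.7563, F1=2PR/(P+R)=2TP/(2TP+FP+FN)=180/257=0.7004
0.6122 < 0.7004 → Model B

Model B


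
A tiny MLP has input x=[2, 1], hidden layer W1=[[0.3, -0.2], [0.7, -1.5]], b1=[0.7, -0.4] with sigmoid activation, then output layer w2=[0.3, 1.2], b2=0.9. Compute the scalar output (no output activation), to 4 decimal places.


z1[0] = (0.3)·(2) + (-0.2)·(1) + 0.7 = 1.1
z1[1] = (0.7)·(2) + (-1.5)·(1) - 0.4 = -0.5
h = sigmoid(z1) = [0.7503, 0.3775]
output = (0.3)·(0.7503) + (1.2)·(0.3775) + 0.9 = 1.5781

1.5781


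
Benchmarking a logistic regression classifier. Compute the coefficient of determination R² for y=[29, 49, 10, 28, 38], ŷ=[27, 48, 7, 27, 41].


ȳ = 30.8
SS_res = Σ(y-ŷ)² = 24
SS_tot = Σ(y-ȳ)² = 826.8
R² = 1 - SS_res/SS_tot = 1 - 0.029 = 0.971

0.971


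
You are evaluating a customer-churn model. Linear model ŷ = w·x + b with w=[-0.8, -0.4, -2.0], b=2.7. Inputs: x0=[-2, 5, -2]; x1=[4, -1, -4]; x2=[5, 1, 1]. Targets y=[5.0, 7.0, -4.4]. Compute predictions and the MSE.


ŷ0 = (-0.8)·(-2) + (-0.4)·(5) + (-2.0)·(-2) + 2.7 = 6.3
ŷ1 = (-0.8)·(4) + (-0.4)·(-1) + (-2.0)·(-4) + 2.7 = 7.9
ŷ2 = (-0.8)·(5) + (-0.4)·(1) + (-2.0)·(1) + 2.7 = -3.7
errors² = [1.69, 0.81, 0.49]
MSE = 2.9900/3 = 0.9967

0.9967


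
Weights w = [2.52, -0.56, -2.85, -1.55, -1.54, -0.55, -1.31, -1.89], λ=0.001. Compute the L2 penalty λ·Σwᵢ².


‖w‖₂² = (2.52)² + (-0.56)² + (-2.85)² + (-1.55)² + (-1.54)² + (-0.55)² + (-1.31)² + (-1.89)²
     = 6.3504 + 0.3136 + 8.1225 + 2.4025 + 2.3716 + 0.3025 + 1.7161 + 3.5721
     = 25.1513
λ·‖w‖₂² = 0.001·25.1513 = 0.025151

0.025151


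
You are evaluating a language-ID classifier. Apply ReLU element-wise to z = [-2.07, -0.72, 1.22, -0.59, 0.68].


ReLU(-2.07) = max(0, -2.07) = 0.0
ReLU(-0.72) = max(0, -0.72) = 0.0
ReLU(1.22) = max(0, 1.22) = 1.22
ReLU(-0.59) = max(0, -0.59) = 0.0
ReLU(0.68) = max(0, 0.68) = 0.68
result = [0.0, 0.0, 1.22, 0.0, 0.68]

[0.0, 0.0, 1.22, 0.0, 0.68]


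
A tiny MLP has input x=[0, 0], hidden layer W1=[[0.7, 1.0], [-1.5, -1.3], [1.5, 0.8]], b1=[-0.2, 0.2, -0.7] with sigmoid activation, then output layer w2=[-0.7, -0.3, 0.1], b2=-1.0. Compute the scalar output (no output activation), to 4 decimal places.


z1[0] = (0.7)·(0) + (1.0)·(0) - 0.2 = -0.2
z1[1] = (-1.5)·(0) + (-1.3)·(0) + 0.2 = 0.2
z1[2] = (1.5)·(0) + (0.8)·(0) - 0.7 = -0.7
h = sigmoid(z1) = [0.4502, 0.5498, 0.3318]
output = (-0.7)·(0.4502) + (-0.3)·(0.5498) + (0.1)·(0.3318) - 1.0 = -1.4469

-1.4469


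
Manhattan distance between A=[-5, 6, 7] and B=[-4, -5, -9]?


d = |-5+ 4| + |6+ 5| + |7+ 9|
  = 1 + 11 + 16
  = 28

28


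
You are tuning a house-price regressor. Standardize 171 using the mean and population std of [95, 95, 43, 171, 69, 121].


μ = 99, σ = 40.2823
z = (171 - 99)/40.2823 = 1.7874

1.7874


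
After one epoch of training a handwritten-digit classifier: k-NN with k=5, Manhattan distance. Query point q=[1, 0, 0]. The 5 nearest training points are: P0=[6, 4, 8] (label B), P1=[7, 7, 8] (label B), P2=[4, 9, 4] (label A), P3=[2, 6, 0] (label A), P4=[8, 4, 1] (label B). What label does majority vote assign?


d(q,P0) = 17  (label B)
d(q,P1) = 21  (label B)
d(q,P2) = 16  (label A)
d(q,P3) = 7  (label A)
d(q,P4) = 12  (label B)
Votes: A=2, B=3
Majority → B

B


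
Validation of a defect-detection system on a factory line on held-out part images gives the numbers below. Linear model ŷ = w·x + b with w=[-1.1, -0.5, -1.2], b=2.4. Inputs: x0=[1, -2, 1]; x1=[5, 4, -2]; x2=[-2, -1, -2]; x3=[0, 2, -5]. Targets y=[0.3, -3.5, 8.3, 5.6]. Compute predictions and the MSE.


ŷ0 = (-1.1)·(1) + (-0.5)·(-2) + (-1.2)·(1) + 2.4 = 1.1
ŷ1 = (-1.1)·(5) + (-0.5)·(4) + (-1.2)·(-2) + 2.4 = -2.7
ŷ2 = (-1.1)·(-2) + (-0.5)·(-1) + (-1.2)·(-2) + 2.4 = 7.5
ŷ3 = (-1.1)·(0) + (-0.5)·(2) + (-1.2)·(-5) + 2.4 = 7.4
errors² = [0.64, 0.64, 0.64, 3.24]
MSE = 5.1600/4 = 1.29

1.29


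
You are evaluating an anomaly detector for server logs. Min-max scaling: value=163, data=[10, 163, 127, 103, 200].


min=10, max=200
(163-10)/(200-10) = 153/190 = 0.8053

0.8053


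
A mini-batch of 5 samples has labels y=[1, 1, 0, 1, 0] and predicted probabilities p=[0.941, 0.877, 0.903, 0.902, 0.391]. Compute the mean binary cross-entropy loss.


L[0] = -ln(0.941) = 0.0608
L[1] = -ln(0.877) = 0.1312
L[2] = -ln(1-0.903) = -ln(0.097) = 2.333
L[3] = -ln(0.902) = 0.1031
L[4] = -ln(1-0.391) = -ln(0.609) = 0.4959
mean = (0.0608 + 0.1312 + 2.333 + 0.1031 + 0.4959)/5 = 0.6248

0.6248


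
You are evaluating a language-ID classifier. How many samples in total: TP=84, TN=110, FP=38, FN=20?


Total = TP + TN + FP + FN
= 84 + 110 + 38 + 20
= 252
(Predicted positive: 122, predicted negative: 130)

252


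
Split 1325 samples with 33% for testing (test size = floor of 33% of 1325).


Test = ⌊1325·33/100⌋ = 437
Train = 1325 - 437 = 888

Train: 888, Test: 437


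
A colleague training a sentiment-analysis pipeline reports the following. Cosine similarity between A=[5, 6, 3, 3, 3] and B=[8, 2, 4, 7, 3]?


A·B = 5·8 + 6·2 + 3·4 + 3·7 + 3·3 = 94
‖A‖ = √88 = 9.3808, ‖B‖ = √142 = 11.9164
cos = 94/(√88·√142) = 94/√12496 = 0.8409

0.8409


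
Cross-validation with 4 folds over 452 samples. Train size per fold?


Fold size = 452/4 = 113
Training per fold = 452 - 113 = 339

339


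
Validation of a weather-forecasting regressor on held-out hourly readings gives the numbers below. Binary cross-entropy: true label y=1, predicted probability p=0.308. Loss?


BCE = -[y·ln(p) + (1-y)·ln(1-p)]
= -1·ln(0.308) - 0
= -ln(0.308) = 1.1777

1.1777


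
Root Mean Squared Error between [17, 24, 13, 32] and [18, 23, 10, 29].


MSE = 20/4 = 5
RMSE = √(20/4) = 2.2361

2.2361


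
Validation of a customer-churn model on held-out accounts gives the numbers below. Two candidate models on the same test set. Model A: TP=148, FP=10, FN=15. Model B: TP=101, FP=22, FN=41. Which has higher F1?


Model A: P=148/158=0.9367, R=148/163=0.908, F1=2PR/(P+R)=2TP/(2TP+FP+FN)=296/321=0.9221
Model B: P=101/123=0.8211, R=101/142=0.7113, F1=2PR/(P+R)=2TP/(2TP+FP+FN)=202/265=0.7623
0.9221 > 0.7623 → Model A

Model A


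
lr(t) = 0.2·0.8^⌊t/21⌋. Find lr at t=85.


n_drops = ⌊85/21⌋ = 4
lr = 0.2·0.8^4 = 0.2·0.4096 = 0.08192

0.08192


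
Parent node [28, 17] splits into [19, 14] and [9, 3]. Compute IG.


Parent = [28, 17], H_parent = 0.9565
H_left = 0.9834 (n=33), H_right = 0.8113 (n=12)
H_children = (33/45)·0.9834 + (12/45)·0.8113 = 0.9375
IG = 0.9565 - 0.9375 = 0.019

0.019


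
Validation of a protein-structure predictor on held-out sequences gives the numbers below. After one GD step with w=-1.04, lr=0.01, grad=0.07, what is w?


w_new = w - α·∇
= -1.04 - 0.01·0.07
= -1.04 - 0.0007
= -1.0407

-1.0407


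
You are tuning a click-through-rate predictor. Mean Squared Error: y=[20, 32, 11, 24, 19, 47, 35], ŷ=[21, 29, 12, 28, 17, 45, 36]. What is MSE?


Squared errors: (20-21)²=1, (32-29)²=9, (11-12)²=1, (24-28)²=16, (19-17)²=4, (47-45)²=4, (35-36)²=1
Sum = 36
MSE = 36/7 = 36/7

36/7


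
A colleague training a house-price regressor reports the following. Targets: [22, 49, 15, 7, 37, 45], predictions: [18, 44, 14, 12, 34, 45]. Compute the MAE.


Absolute errors: |22-18|=4, |49-44|=5, |15-14|=1, |7-12|=5, |37-34|=3, |45-45|=0
Sum = 18
MAE = 18/6 = 3

3


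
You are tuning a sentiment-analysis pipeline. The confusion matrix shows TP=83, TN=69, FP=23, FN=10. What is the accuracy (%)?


Accuracy = (TP+TN)/(TP+TN+FP+FN)
= (83+69)/(185)
= 152/185 = 82.16%

82.16%


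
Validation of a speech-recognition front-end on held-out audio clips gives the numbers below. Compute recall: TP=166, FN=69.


Recall = TP/(TP+FN)
= 166/(166+69)
= 166/235 = 70.64%

70.64%


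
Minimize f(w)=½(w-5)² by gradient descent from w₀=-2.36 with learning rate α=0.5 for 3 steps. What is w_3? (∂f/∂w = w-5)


step 1: grad = -2.36-5 = -7.36; w = -2.36 - 0.5·(-7.36) = 1.32
step 2: grad = 1.32-5 = -3.68; w = 1.32 - 0.5·(-3.68) = 3.16
step 3: grad = 3.16-5 = -1.84; w = 3.16 - 0.5·(-1.84) = 4.08

4.08


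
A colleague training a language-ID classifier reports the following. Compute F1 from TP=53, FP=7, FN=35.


Precision = 53/60 = 0.8833
Recall = 53/88 = 0.6023
F1 = 2·P·R/(P+R) = 2·TP/(2·TP+FP+FN) = 106/(106+7+35) = 106/148 = 0.7162

0.7162


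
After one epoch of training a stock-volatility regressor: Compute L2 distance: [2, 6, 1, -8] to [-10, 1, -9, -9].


d = √((2+ 10)² + (6-1)² + (1+ 9)² + (-8+ 9)²)
  = √(144 + 25 + 100 + 1)
  = √270 = 16.4317

16.4317


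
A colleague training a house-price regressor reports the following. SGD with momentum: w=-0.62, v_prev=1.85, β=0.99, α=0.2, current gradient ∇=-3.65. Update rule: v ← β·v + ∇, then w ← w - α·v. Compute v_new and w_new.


v_new = 0.99·1.85 - 3.65 = 1.8315 - 3.65 = -1.8185
w_new = -0.62 - 0.2·-1.8185 = -0.62 + 0.3637 = -0.2563

v_new=-1.8185, w_new=-0.2563


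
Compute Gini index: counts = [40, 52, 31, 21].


Probabilities: [40/144, 52/144, 31/144, 21/144] ≈ [0.2778, 0.3611, 0.2153, 0.1458]
Σpᵢ² = (1600 + 2704 + 961 + 441)/144² = 5706/20736
Gini = 1 - Σpᵢ² = 1 - 5706/20736 = 0.7248

0.7248


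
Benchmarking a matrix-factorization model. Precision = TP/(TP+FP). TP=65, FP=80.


Precision = TP/(TP+FP)
= 65/(65+80)
= 65/145 = 44.83%

44.83%


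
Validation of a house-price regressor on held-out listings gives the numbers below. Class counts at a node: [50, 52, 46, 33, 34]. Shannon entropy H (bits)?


Probabilities: [50/215, 52/215, 46/215, 33/215, 34/215] ≈ [0.2326, 0.2419, 0.214, 0.1535, 0.1581]
H = -((50/215)·log₂(50/215) + (52/215)·log₂(52/215) + (46/215)·log₂(46/215) + (33/215)·log₂(33/215) + (34/215)·log₂(34/215))
  = 2.2964 bits

2.2964 bits


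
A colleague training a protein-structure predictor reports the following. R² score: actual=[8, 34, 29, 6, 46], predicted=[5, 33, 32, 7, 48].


ȳ = 24.6
SS_res = Σ(y-ŷ)² = 24
SS_tot = Σ(y-ȳ)² = 1187.2
R² = 1 - SS_res/SS_tot = 1 - 0.0202 = 0.9798

0.9798


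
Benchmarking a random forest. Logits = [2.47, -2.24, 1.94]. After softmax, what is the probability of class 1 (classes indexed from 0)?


Exponentials: e^2.47=11.8224, e^-2.24=0.1065, e^1.94=6.9588
Sum = 18.8877
Softmax = [0.6259, 0.0056, 0.3684]
p[1] = 0.1065/18.8877 = 0.0056

0.0056


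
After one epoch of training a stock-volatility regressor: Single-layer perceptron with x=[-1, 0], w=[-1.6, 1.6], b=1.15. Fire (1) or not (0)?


z = (-1)·(-1.6) + (0)·(1.6) + 1.15
  = 2.75
step(z) = 1 (z≥0)

1


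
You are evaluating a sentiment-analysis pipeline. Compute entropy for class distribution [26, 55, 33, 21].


Probabilities: [26/135, 55/135, 33/135, 21/135] ≈ [0.1926, 0.4074, 0.2444, 0.1556]
H = -((26/135)·log₂(26/135) + (55/135)·log₂(55/135) + (33/135)·log₂(33/135) + (21/135)·log₂(21/135))
  = 1.8999 bits

1.8999 bits


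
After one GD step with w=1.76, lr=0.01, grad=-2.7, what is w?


w_new = w - α·∇
= 1.76 - 0.01·-2.7
= 1.76 + 0.027
= 1.787

1.787


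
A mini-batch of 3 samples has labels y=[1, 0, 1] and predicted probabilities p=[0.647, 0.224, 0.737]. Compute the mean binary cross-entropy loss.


L[0] = -ln(0.647) = 0.4354
L[1] = -ln(1-0.224) = -ln(0.776) = 0.2536
L[2] = -ln(0.737) = 0.3052
mean = (0.4354 + 0.2536 + 0.3052)/3 = 0.3314

0.3314


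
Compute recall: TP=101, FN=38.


Recall = TP/(TP+FN)
= 101/(101+38)
= 101/139 = 72.66%

72.66%


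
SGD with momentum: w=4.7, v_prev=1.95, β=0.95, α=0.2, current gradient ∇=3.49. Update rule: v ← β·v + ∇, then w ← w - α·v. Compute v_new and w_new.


v_new = 0.95·1.95 + 3.49 = 1.8525 + 3.49 = 5.3425
w_new = 4.7 - 0.2·5.3425 = 4.7 - 1.0685 = 3.6315

v_new=5.3425, w_new=3.6315


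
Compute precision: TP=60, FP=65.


Precision = TP/(TP+FP)
= 60/(60+65)
= 60/125 = 48.0%

48.0%


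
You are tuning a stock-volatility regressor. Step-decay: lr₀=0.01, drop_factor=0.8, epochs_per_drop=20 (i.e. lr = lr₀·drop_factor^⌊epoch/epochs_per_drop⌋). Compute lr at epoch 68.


n_drops = ⌊68/20⌋ = 3
lr = 0.01·0.8^3 = 0.01·0.512 = 0.00512

0.00512


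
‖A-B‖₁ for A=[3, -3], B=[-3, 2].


d = |3+ 3| + |-3-2|
  = 6 + 5
  = 11

11


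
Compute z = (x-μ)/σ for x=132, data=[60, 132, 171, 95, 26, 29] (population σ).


μ = 85.5, σ = 53.1437
z = (132 - 85.5)/53.1437 = 0.875

0.875


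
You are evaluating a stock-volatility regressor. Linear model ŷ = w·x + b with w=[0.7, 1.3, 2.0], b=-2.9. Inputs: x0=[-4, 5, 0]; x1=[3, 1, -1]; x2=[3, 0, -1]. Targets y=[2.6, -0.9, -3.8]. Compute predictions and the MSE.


ŷ0 = (0.7)·(-4) + (1.3)·(5) + (2.0)·(0) - 2.9 = 0.8
ŷ1 = (0.7)·(3) + (1.3)·(1) + (2.0)·(-1) - 2.9 = -1.5
ŷ2 = (0.7)·(3) + (1.3)·(0) + (2.0)·(-1) - 2.9 = -2.8
errors² = [3.24, 0.36, 1.0]
MSE = 4.6000/3 = 1.5333

1.5333


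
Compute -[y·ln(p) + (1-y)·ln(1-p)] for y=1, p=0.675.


BCE = -[y·ln(p) + (1-y)·ln(1-p)]
= -1·ln(0.675) - 0
= -ln(0.675) = 0.393

0.393


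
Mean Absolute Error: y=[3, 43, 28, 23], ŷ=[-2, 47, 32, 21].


Absolute errors: |3+ 2|=5, |43-47|=4, |28-32|=4, |23-21|=2
Sum = 15
MAE = 15/4 = 15/4

15/4


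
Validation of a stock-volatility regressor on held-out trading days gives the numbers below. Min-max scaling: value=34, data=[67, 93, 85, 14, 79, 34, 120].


min=14, max=120
(34-14)/(120-14) = 20/106 = 0.1887

0.1887


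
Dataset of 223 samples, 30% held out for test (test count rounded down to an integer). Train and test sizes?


Test = ⌊223·30/100⌋ = 66
Train = 223 - 66 = 157

Train: 157, Test: 66


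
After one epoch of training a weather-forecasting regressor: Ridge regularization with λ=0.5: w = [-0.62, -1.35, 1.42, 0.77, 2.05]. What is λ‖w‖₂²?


‖w‖₂² = (-0.62)² + (-1.35)² + (1.42)² + (0.77)² + (2.05)²
     = 0.3844 + 1.8225 + 2.0164 + 0.5929 + 4.2025
     = 9.0187
λ·‖w‖₂² = 0.5·9.0187 = 4.50935

4.50935
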